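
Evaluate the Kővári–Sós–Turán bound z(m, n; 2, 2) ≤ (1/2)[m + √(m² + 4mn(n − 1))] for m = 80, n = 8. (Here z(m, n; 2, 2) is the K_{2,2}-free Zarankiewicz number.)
z(80, 8; 2, 2) ≤ (1/2)[80 + √(80² + 4·80·8·7)] = (1/2)[80 + √24320] = 117.9744

Kővári–Sós–Turán: let r_1, ..., r_80 be the row sums and z = Σ r_i the total number of 1s. Each pair of columns can share at most one row with both entries 1 (else a 2×2 all-ones block appears), so Σ_i C(r_i, 2) ≤ C(8, 2) = 28. By convexity Σ_i C(r_i, 2) ≥ 80·C(z/80, 2) = z(z − 80)/(2·80), giving z² − 80z − 80·8·7 ≤ 0 and hence z ≤ (1/2)[80 + √(6400 + 4·4480)] = (1/2)[80 + √24320] ≈ (1/2)(80 + 155.9487) = 117.9744.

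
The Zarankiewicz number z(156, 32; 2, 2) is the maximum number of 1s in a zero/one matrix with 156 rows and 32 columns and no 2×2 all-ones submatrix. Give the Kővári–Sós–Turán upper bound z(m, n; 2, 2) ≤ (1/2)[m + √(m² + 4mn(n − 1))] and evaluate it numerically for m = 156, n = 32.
z(156, 32; 2, 2) ≤ (1/2)[156 + √(156² + 4·156·32·31)] = (1/2)[156 + √643344] = 479.0436

Kővári–Sós–Turán: let r_1, ..., r_156 be the row sums and z = Σ r_i the total number of 1s. Each pair of columns can share at most one row with both entries 1 (else a 2×2 all-ones block appears), so Σ_i C(r_i, 2) ≤ C(32, 2) = 496. By convexity Σ_i C(r_i, 2) ≥ 156·C(z/156, 2) = z(z − 156)/(2·156), giving z² − 156z − 156·32·31 ≤ 0 and hence z ≤ (1/2)[156 + √(24336 + 4·154752)] = (1/2)[156 + √643344] ≈ (1/2)(156 + 802.0873) = 479.0436.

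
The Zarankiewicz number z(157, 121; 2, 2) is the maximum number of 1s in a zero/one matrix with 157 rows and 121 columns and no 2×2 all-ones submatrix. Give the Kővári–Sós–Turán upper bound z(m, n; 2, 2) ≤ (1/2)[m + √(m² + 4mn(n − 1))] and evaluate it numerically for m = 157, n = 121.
z(157, 121; 2, 2) ≤ (1/2)[157 + √(157² + 4·157·121·120)] = (1/2)[157 + √9143209] = 1590.387

Kővári–Sós–Turán: let r_1, ..., r_157 be the row sums and z = Σ r_i the total number of 1s. Each pair of columns can share at most one row with both entries 1 (else a 2×2 all-ones block appears), so Σ_i C(r_i, 2) ≤ C(121, 2) = 7260. By convexity Σ_i C(r_i, 2) ≥ 157·C(z/157, 2) = z(z − 157)/(2·157), giving z² − 157z − 157·121·120 ≤ 0 and hence z ≤ (1/2)[157 + √(24649 + 4·2279640)] = (1/2)[157 + √9143209] ≈ (1/2)(157 + 3023.774) = 1590.387.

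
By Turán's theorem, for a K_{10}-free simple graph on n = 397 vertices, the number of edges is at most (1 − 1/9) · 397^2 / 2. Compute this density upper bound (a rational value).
Turán density bound = (8/9) · 397^2/2 = 630436/9 ≈ 70048.4444

Turán's theorem: ex(n, K_{r+1}) is achieved by the complete r-partite Turán graph T(n, r) with parts as balanced as possible, and is at most (1 − 1/r) · n^2/2. For r = 9, n = 397: the density bound is (8/9) · 157609/2 = 630436/9 ≈ 70048.4444. The integer-valued extremum is e(T(397, 9)) = 70048, which is strictly less than the density bound 630436/9 since 9 ∤ 397 (the parts of T(397, 9) cannot all be equal).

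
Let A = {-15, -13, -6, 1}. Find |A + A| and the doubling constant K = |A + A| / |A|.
K = |A + A| / |A| = 9/4

Enumerate A + A = {a + b : a, b ∈ A}. With |A| = 4, there are |A|^2 = 16 ordered sum pairs; collecting distinct values, A + A = {-30, -28, -26, -21, -19, -14, -12, -5, 2}, so |A + A| = 9. Thus K = 9/4. For comparison, the minimum possible |A + A| over all 4-element sets is 2·4 − 1 = 7 (so min K = 7/4), attained only by arithmetic progressions.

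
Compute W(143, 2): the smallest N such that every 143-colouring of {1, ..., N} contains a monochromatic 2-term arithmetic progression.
W(143, 2) = 143 + 1 = 144

A 2-term AP is any pair of integers, so a monochromatic 2-AP exists iff some colour is used at least twice. With 143 colours, the colouring i ↦ i on {1, ..., 143} uses each colour once, avoiding any monochromatic pair, so W(143, 2) > 143. For {1, ..., 144}, pigeonhole forces two integers of the same colour, which form a monochromatic 2-AP. Hence W(143, 2) = 144.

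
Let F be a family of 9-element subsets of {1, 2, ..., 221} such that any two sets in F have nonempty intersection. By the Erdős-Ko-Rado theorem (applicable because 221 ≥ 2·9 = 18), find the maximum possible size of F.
max |F| = C(220, 8) = 119659749002145

Erdős-Ko-Rado (1961): when n ≥ 2k, max |F| = C(n−1, k−1). The bound is attained by the star {A : i ∈ A} for any fixed i ∈ [n]. Here C(221−1, 9−1) = C(220, 8) = 119659749002145.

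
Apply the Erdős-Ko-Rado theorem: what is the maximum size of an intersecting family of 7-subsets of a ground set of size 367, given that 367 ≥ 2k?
max |F| = C(366, 6) = 3203798801203

The Erdős-Ko-Rado theorem states: for n ≥ 2k, an intersecting family of k-subsets of an n-element set has size at most C(n − 1, k − 1), with equality for 'star' families {A ⊆ [n] : |A| = k, i ∈ A} (fix an element i). For n = 367, k = 7: C(366, 6) = 3203798801203.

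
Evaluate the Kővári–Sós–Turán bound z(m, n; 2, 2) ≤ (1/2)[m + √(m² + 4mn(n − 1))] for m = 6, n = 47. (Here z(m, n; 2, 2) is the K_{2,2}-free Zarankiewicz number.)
z(6, 47; 2, 2) ≤ (1/2)[6 + √(6² + 4·6·47·46)] = (1/2)[6 + √51924] = 116.9342

Kővári–Sós–Turán: let r_1, ..., r_6 be the row sums and z = Σ r_i the total number of 1s. Each pair of columns can share at most one row with both entries 1 (else a 2×2 all-ones block appears), so Σ_i C(r_i, 2) ≤ C(47, 2) = 1081. By convexity Σ_i C(r_i, 2) ≥ 6·C(z/6, 2) = z(z − 6)/(2·6), giving z² − 6z − 6·47·46 ≤ 0 and hence z ≤ (1/2)[6 + √(36 + 4·12972)] = (1/2)[6 + √51924] ≈ (1/2)(6 + 227.8684) = 116.9342.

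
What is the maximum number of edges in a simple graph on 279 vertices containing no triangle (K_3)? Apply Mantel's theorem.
ex(279, K_3) = ⌊279^2/4⌋ = 19460

Mantel (1907): a triangle-free graph on n vertices has at most ⌊n^2/4⌋ edges, with equality for the complete bipartite graph K_{⌊n/2⌋, ⌈n/2⌉}. For n = 279: ⌊279^2/4⌋ = ⌊77841/4⌋ = 19460. The extremal graph is K_{139, 140}, which has 139·140 = 19460 edges.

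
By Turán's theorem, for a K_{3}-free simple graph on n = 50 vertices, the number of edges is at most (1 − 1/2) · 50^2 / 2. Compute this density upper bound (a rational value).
Turán density bound = (1/2) · 50^2/2 = 625

Turán's theorem: ex(n, K_{r+1}) is achieved by the complete r-partite Turán graph T(n, r) with parts as balanced as possible, and is at most (1 − 1/r) · n^2/2. For r = 2, n = 50: the density bound is (1/2) · 2500/2 = 625. Since 2 ∣ 50, the Turán graph T(50, 2) has parts of equal size 25, and its edge count e(T(50, 2)) = 625 attains the density bound exactly.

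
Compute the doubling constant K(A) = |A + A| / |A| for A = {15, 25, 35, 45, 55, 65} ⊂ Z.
K = |A + A| / |A| = 11/6

Enumerate A + A = {a + b : a, b ∈ A}. With |A| = 6, there are |A|^2 = 36 ordered sum pairs; collecting distinct values, A + A = {30, 40, 50, 60, 70, 80, 90, 100, 110, 120, 130}, so |A + A| = 11. Thus K = 11/6. Here |A + A| = 2|A| − 1 = 11, the minimum possible — so K = 11/6 is minimal, which holds iff A is an arithmetic progression.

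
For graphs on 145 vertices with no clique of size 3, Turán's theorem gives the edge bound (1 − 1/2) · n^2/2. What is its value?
Turán density bound = (1/2) · 145^2/2 = 21025/4 ≈ 5256.25

Turán's theorem: ex(n, K_{r+1}) is achieved by the complete r-partite Turán graph T(n, r) with parts as balanced as possible, and is at most (1 − 1/r) · n^2/2. For r = 2, n = 145: the density bound is (1/2) · 21025/2 = 21025/4 ≈ 5256.25. The integer-valued extremum is e(T(145, 2)) = 5256, which is strictly less than the density bound 21025/4 since 2 ∤ 145 (the parts of T(145, 2) cannot all be equal).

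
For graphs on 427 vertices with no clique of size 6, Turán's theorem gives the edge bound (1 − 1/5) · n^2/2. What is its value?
Turán density bound = (4/5) · 427^2/2 = 364658/5 ≈ 72931.6

Turán's theorem: ex(n, K_{r+1}) is achieved by the complete r-partite Turán graph T(n, r) with parts as balanced as possible, and is at most (1 − 1/r) · n^2/2. For r = 5, n = 427: the density bound is (4/5) · 182329/2 = 364658/5 ≈ 72931.6. The integer-valued extremum is e(T(427, 5)) = 72931, which is strictly less than the density bound 364658/5 since 5 ∤ 427 (the parts of T(427, 5) cannot all be equal).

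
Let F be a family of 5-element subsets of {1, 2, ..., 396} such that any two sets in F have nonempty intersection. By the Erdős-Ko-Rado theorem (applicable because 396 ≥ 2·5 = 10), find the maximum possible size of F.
max |F| = C(395, 4) = 998988970

Erdős-Ko-Rado (1961): when n ≥ 2k, max |F| = C(n−1, k−1). The bound is attained by the star {A : i ∈ A} for any fixed i ∈ [n]. Here C(396−1, 5−1) = C(395, 4) = 998988970.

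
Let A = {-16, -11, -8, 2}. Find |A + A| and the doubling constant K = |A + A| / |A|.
K = |A + A| / |A| = 10/4 = 5/2

Enumerate A + A = {a + b : a, b ∈ A}. With |A| = 4, there are |A|^2 = 16 ordered sum pairs; collecting distinct values, A + A = {-32, -27, -24, -22, -19, -16, -14, -9, -6, 4}, so |A + A| = 10. Thus K = 10/4 = 5/2. For comparison, the minimum possible |A + A| over all 4-element sets is 2·4 − 1 = 7 (so min K = 7/4), attained only by arithmetic progressions.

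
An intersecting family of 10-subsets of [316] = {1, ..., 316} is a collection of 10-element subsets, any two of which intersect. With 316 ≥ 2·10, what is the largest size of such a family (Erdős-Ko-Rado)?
max |F| = C(315, 9) = 74980055027883005

Erdős-Ko-Rado (1961): when n ≥ 2k, max |F| = C(n−1, k−1). The bound is attained by the star {A : i ∈ A} for any fixed i ∈ [n]. Here C(316−1, 10−1) = C(315, 9) = 74980055027883005.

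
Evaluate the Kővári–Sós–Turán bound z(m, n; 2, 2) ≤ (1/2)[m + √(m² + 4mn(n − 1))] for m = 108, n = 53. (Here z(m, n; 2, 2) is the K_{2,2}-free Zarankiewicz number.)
z(108, 53; 2, 2) ≤ (1/2)[108 + √(108² + 4·108·53·52)] = (1/2)[108 + √1202256] = 602.2372

Kővári–Sós–Turán: let r_1, ..., r_108 be the row sums and z = Σ r_i the total number of 1s. Each pair of columns can share at most one row with both entries 1 (else a 2×2 all-ones block appears), so Σ_i C(r_i, 2) ≤ C(53, 2) = 1378. By convexity Σ_i C(r_i, 2) ≥ 108·C(z/108, 2) = z(z − 108)/(2·108), giving z² − 108z − 108·53·52 ≤ 0 and hence z ≤ (1/2)[108 + √(11664 + 4·297648)] = (1/2)[108 + √1202256] ≈ (1/2)(108 + 1096.4743) = 602.2372.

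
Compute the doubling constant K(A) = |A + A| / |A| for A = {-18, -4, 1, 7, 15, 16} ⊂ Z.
K = |A + A| / |A| = 20/6 = 10/3

Enumerate A + A = {a + b : a, b ∈ A}. With |A| = 6, there are |A|^2 = 36 ordered sum pairs; collecting distinct values, A + A = {-36, -22, -17, -11, -8, -3, -2, 2, 3, 8, 11, 12, 14, 16, 17, 22, 23, 30, 31, 32}, so |A + A| = 20. Thus K = 20/6 = 10/3. For comparison, the minimum possible |A + A| over all 6-element sets is 2·6 − 1 = 11 (so min K = 11/6), attained only by arithmetic progressions.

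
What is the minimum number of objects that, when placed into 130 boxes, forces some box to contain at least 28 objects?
n = (28 − 1)·130 + 1 = 3511

By the generalised pigeonhole principle, to guarantee some box contains ≥ r objects we need more than (r − 1) · k objects total. Threshold: n = (r − 1) · k + 1. With r = 28 and k = 130: n = 27 · 130 + 1 = 3510 + 1 = 3511. For n = 3510 = 27 · 130, we can put exactly 27 objects in every box, avoiding 28 in any single one — so 3511 is tight.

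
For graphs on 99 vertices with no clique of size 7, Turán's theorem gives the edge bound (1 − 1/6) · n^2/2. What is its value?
Turán density bound = (5/6) · 99^2/2 = 16335/4 ≈ 4083.75

Turán's theorem: ex(n, K_{r+1}) is achieved by the complete r-partite Turán graph T(n, r) with parts as balanced as possible, and is at most (1 − 1/r) · n^2/2. For r = 6, n = 99: the density bound is (5/6) · 9801/2 = 16335/4 ≈ 4083.75. The integer-valued extremum is e(T(99, 6)) = 4083, which is strictly less than the density bound 16335/4 since 6 ∤ 99 (the parts of T(99, 6) cannot all be equal).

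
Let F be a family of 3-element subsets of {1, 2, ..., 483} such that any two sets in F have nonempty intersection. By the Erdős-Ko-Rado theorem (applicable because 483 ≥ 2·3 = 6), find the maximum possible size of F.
max |F| = C(482, 2) = 115921

Erdős-Ko-Rado (1961): when n ≥ 2k, max |F| = C(n−1, k−1). The bound is attained by the star {A : i ∈ A} for any fixed i ∈ [n]. Here C(483−1, 3−1) = C(482, 2) = 115921.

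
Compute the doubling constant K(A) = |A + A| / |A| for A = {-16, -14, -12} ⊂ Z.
K = |A + A| / |A| = 5/3

Enumerate A + A = {a + b : a, b ∈ A}. With |A| = 3, there are |A|^2 = 9 ordered sum pairs; collecting distinct values, A + A = {-32, -30, -28, -26, -24}, so |A + A| = 5. Thus K = 5/3. Here |A + A| = 2|A| − 1 = 5, the minimum possible — so K = 5/3 is minimal, which holds iff A is an arithmetic progression.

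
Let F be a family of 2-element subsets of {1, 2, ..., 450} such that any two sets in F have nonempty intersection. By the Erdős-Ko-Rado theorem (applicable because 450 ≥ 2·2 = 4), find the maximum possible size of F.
max |F| = C(449, 1) = 449

The Erdős-Ko-Rado theorem states: for n ≥ 2k, an intersecting family of k-subsets of an n-element set has size at most C(n − 1, k − 1), with equality for 'star' families {A ⊆ [n] : |A| = k, i ∈ A} (fix an element i). For n = 450, k = 2: C(449, 1) = 449.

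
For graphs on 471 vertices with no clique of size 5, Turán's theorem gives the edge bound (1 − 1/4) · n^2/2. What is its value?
Turán density bound = (3/4) · 471^2/2 = 665523/8 ≈ 83190.375

Turán's theorem: ex(n, K_{r+1}) is achieved by the complete r-partite Turán graph T(n, r) with parts as balanced as possible, and is at most (1 − 1/r) · n^2/2. For r = 4, n = 471: the density bound is (3/4) · 221841/2 = 665523/8 ≈ 83190.375. The integer-valued extremum is e(T(471, 4)) = 83190, which is strictly less than the density bound 665523/8 since 4 ∤ 471 (the parts of T(471, 4) cannot all be equal).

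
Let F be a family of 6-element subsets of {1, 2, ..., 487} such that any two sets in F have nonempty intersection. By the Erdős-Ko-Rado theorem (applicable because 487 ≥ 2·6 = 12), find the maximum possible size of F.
max |F| = C(486, 5) = 221327965782

Erdős-Ko-Rado (1961): when n ≥ 2k, max |F| = C(n−1, k−1). The bound is attained by the star {A : i ∈ A} for any fixed i ∈ [n]. Here C(487−1, 6−1) = C(486, 5) = 221327965782.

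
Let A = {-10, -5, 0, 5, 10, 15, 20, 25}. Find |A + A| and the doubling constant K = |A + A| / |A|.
K = |A + A| / |A| = 15/8

Enumerate A + A = {a + b : a, b ∈ A}. With |A| = 8, there are |A|^2 = 64 ordered sum pairs; collecting distinct values, A + A = {-20, -15, -10, -5, 0, 5, 10, 15, 20, 25, 30, 35, 40, 45, 50}, so |A + A| = 15. Thus K = 15/8. Here |A + A| = 2|A| − 1 = 15, the minimum possible — so K = 15/8 is minimal, which holds iff A is an arithmetic progression.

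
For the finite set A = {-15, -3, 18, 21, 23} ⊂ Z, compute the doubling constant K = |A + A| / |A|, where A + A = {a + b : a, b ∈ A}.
K = |A + A| / |A| = 15/5 = 3

Enumerate A + A = {a + b : a, b ∈ A}. With |A| = 5, there are |A|^2 = 25 ordered sum pairs; collecting distinct values, A + A = {-30, -18, -6, 3, 6, 8, 15, 18, 20, 36, 39, 41, 42, 44, 46}, so |A + A| = 15. Thus K = 15/5 = 3. For comparison, the minimum possible |A + A| over all 5-element sets is 2·5 − 1 = 9 (so min K = 9/5), attained only by arithmetic progressions.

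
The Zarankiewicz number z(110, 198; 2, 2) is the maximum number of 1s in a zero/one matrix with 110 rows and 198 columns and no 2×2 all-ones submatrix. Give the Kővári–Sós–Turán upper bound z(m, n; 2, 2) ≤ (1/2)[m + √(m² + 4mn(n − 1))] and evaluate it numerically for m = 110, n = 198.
z(110, 198; 2, 2) ≤ (1/2)[110 + √(110² + 4·110·198·197)] = (1/2)[110 + √17174740] = 2127.1209

Kővári–Sós–Turán: let r_1, ..., r_110 be the row sums and z = Σ r_i the total number of 1s. Each pair of columns can share at most one row with both entries 1 (else a 2×2 all-ones block appears), so Σ_i C(r_i, 2) ≤ C(198, 2) = 19503. By convexity Σ_i C(r_i, 2) ≥ 110·C(z/110, 2) = z(z − 110)/(2·110), giving z² − 110z − 110·198·197 ≤ 0 and hence z ≤ (1/2)[110 + √(12100 + 4·4290660)] = (1/2)[110 + √17174740] ≈ (1/2)(110 + 4144.2418) = 2127.1209.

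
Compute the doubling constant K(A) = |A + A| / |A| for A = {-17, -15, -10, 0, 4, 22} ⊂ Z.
K = |A + A| / |A| = 21/6 = 7/2

Enumerate A + A = {a + b : a, b ∈ A}. With |A| = 6, there are |A|^2 = 36 ordered sum pairs; collecting distinct values, A + A = {-34, -32, -30, -27, -25, -20, -17, -15, -13, -11, -10, -6, 0, 4, 5, 7, 8, 12, 22, 26, 44}, so |A + A| = 21. Thus K = 21/6 = 7/2. For comparison, the minimum possible |A + A| over all 6-element sets is 2·6 − 1 = 11 (so min K = 11/6), attained only by arithmetic progressions.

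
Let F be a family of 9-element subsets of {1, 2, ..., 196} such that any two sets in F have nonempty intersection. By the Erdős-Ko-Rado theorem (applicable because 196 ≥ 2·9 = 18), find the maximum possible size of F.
max |F| = C(195, 8) = 44831263318920

The Erdős-Ko-Rado theorem states: for n ≥ 2k, an intersecting family of k-subsets of an n-element set has size at most C(n − 1, k − 1), with equality for 'star' families {A ⊆ [n] : |A| = k, i ∈ A} (fix an element i). For n = 196, k = 9: C(195, 8) = 44831263318920.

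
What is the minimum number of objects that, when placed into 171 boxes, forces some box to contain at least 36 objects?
n = (36 − 1)·171 + 1 = 5986

By the generalised pigeonhole principle, to guarantee some box contains ≥ r objects we need more than (r − 1) · k objects total. Threshold: n = (r − 1) · k + 1. With r = 36 and k = 171: n = 35 · 171 + 1 = 5985 + 1 = 5986. For n = 5985 = 35 · 171, we can put exactly 35 objects in every box, avoiding 36 in any single one — so 5986 is tight.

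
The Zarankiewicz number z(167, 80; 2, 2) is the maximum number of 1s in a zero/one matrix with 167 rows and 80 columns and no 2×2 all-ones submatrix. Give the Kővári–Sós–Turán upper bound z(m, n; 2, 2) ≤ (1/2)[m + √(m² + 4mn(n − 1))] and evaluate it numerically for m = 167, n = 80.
z(167, 80; 2, 2) ≤ (1/2)[167 + √(167² + 4·167·80·79)] = (1/2)[167 + √4249649] = 1114.2338

Kővári–Sós–Turán: let r_1, ..., r_167 be the row sums and z = Σ r_i the total number of 1s. Each pair of columns can share at most one row with both entries 1 (else a 2×2 all-ones block appears), so Σ_i C(r_i, 2) ≤ C(80, 2) = 3160. By convexity Σ_i C(r_i, 2) ≥ 167·C(z/167, 2) = z(z − 167)/(2·167), giving z² − 167z − 167·80·79 ≤ 0 and hence z ≤ (1/2)[167 + √(27889 + 4·1055440)] = (1/2)[167 + √4249649] ≈ (1/2)(167 + 2061.4677) = 1114.2338.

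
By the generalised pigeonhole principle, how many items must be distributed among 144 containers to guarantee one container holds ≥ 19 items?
n = (19 − 1)·144 + 1 = 2593

By the generalised pigeonhole principle, to guarantee some box contains ≥ r objects we need more than (r − 1) · k objects total. Threshold: n = (r − 1) · k + 1. With r = 19 and k = 144: n = 18 · 144 + 1 = 2592 + 1 = 2593. For n = 2592 = 18 · 144, we can put exactly 18 objects in every box, avoiding 19 in any single one — so 2593 is tight.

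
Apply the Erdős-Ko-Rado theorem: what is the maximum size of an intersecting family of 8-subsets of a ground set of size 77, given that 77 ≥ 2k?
max |F| = C(76, 7) = 2186189400

The Erdős-Ko-Rado theorem states: for n ≥ 2k, an intersecting family of k-subsets of an n-element set has size at most C(n − 1, k − 1), with equality for 'star' families {A ⊆ [n] : |A| = k, i ∈ A} (fix an element i). For n = 77, k = 8: C(76, 7) = 2186189400.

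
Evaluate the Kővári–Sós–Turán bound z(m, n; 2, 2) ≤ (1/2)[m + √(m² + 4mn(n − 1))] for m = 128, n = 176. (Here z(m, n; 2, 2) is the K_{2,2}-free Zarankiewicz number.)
z(128, 176; 2, 2) ≤ (1/2)[128 + √(128² + 4·128·176·175)] = (1/2)[128 + √15785984] = 2050.579

Kővári–Sós–Turán: let r_1, ..., r_128 be the row sums and z = Σ r_i the total number of 1s. Each pair of columns can share at most one row with both entries 1 (else a 2×2 all-ones block appears), so Σ_i C(r_i, 2) ≤ C(176, 2) = 15400. By convexity Σ_i C(r_i, 2) ≥ 128·C(z/128, 2) = z(z − 128)/(2·128), giving z² − 128z − 128·176·175 ≤ 0 and hence z ≤ (1/2)[128 + √(16384 + 4·3942400)] = (1/2)[128 + √15785984] ≈ (1/2)(128 + 3973.1579) = 2050.579.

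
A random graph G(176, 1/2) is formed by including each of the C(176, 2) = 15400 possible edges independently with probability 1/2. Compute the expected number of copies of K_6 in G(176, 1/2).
E[# K_6] = C(176, 6) · (1/2)^C(6, 2) = 37873734360 / 2^15 = 4734216795/4096 ≈ 1155814.647217

For each 6-subset S of vertices (there are C(176, 6) = 37873734360 such S), let X_S = 1 if S induces a K_6 (all C(6, 2) = 15 edges present). Then P(X_S = 1) = (1/2)^15 = 1/32768. By linearity of expectation, E[# K_6] = C(176, 6) · (1/2)^15 = 37873734360 / 32768 = 4734216795/4096 ≈ 1155814.647217.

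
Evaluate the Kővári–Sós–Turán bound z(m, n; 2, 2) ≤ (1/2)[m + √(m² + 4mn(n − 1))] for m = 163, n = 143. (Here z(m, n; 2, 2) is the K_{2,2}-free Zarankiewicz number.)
z(163, 143; 2, 2) ≤ (1/2)[163 + √(163² + 4·163·143·142)] = (1/2)[163 + √13266081] = 1902.6316

Kővári–Sós–Turán: let r_1, ..., r_163 be the row sums and z = Σ r_i the total number of 1s. Each pair of columns can share at most one row with both entries 1 (else a 2×2 all-ones block appears), so Σ_i C(r_i, 2) ≤ C(143, 2) = 10153. By convexity Σ_i C(r_i, 2) ≥ 163·C(z/163, 2) = z(z − 163)/(2·163), giving z² − 163z − 163·143·142 ≤ 0 and hence z ≤ (1/2)[163 + √(26569 + 4·3309878)] = (1/2)[163 + √13266081] ≈ (1/2)(163 + 3642.2632) = 1902.6316.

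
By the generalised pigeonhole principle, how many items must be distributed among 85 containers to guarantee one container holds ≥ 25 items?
n = (25 − 1)·85 + 1 = 2041

By the generalised pigeonhole principle, to guarantee some box contains ≥ r objects we need more than (r − 1) · k objects total. Threshold: n = (r − 1) · k + 1. With r = 25 and k = 85: n = 24 · 85 + 1 = 2040 + 1 = 2041. For n = 2040 = 24 · 85, we can put exactly 24 objects in every box, avoiding 25 in any single one — so 2041 is tight.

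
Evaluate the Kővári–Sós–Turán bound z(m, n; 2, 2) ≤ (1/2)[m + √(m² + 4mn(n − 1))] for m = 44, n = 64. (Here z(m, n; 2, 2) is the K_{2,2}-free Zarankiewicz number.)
z(44, 64; 2, 2) ≤ (1/2)[44 + √(44² + 4·44·64·63)] = (1/2)[44 + √711568] = 443.7725

Kővári–Sós–Turán: let r_1, ..., r_44 be the row sums and z = Σ r_i the total number of 1s. Each pair of columns can share at most one row with both entries 1 (else a 2×2 all-ones block appears), so Σ_i C(r_i, 2) ≤ C(64, 2) = 2016. By convexity Σ_i C(r_i, 2) ≥ 44·C(z/44, 2) = z(z − 44)/(2·44), giving z² − 44z − 44·64·63 ≤ 0 and hence z ≤ (1/2)[44 + √(1936 + 4·177408)] = (1/2)[44 + √711568] ≈ (1/2)(44 + 843.5449) = 443.7725.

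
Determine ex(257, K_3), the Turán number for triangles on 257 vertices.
ex(257, K_3) = ⌊257^2/4⌋ = 16512

Mantel (1907): a triangle-free graph on n vertices has at most ⌊n^2/4⌋ edges, with equality for the complete bipartite graph K_{⌊n/2⌋, ⌈n/2⌉}. For n = 257: ⌊257^2/4⌋ = ⌊66049/4⌋ = 16512. The extremal graph is K_{128, 129}, which has 128·129 = 16512 edges.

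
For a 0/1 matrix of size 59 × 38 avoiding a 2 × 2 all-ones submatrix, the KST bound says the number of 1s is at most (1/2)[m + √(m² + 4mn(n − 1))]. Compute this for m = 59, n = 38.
z(59, 38; 2, 2) ≤ (1/2)[59 + √(59² + 4·59·38·37)] = (1/2)[59 + √335297] = 319.0242

Kővári–Sós–Turán: let r_1, ..., r_59 be the row sums and z = Σ r_i the total number of 1s. Each pair of columns can share at most one row with both entries 1 (else a 2×2 all-ones block appears), so Σ_i C(r_i, 2) ≤ C(38, 2) = 703. By convexity Σ_i C(r_i, 2) ≥ 59·C(z/59, 2) = z(z − 59)/(2·59), giving z² − 59z − 59·38·37 ≤ 0 and hence z ≤ (1/2)[59 + √(3481 + 4·82954)] = (1/2)[59 + √335297] ≈ (1/2)(59 + 579.0484) = 319.0242.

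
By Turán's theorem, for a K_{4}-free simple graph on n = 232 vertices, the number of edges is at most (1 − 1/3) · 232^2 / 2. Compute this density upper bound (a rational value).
Turán density bound = (2/3) · 232^2/2 = 53824/3 ≈ 17941.3333

Turán's theorem: ex(n, K_{r+1}) is achieved by the complete r-partite Turán graph T(n, r) with parts as balanced as possible, and is at most (1 − 1/r) · n^2/2. For r = 3, n = 232: the density bound is (2/3) · 53824/2 = 53824/3 ≈ 17941.3333. The integer-valued extremum is e(T(232, 3)) = 17941, which is strictly less than the density bound 53824/3 since 3 ∤ 232 (the parts of T(232, 3) cannot all be equal).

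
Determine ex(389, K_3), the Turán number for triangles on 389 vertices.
ex(389, K_3) = ⌊389^2/4⌋ = 37830

Mantel (1907): a triangle-free graph on n vertices has at most ⌊n^2/4⌋ edges, with equality for the complete bipartite graph K_{⌊n/2⌋, ⌈n/2⌉}. For n = 389: ⌊389^2/4⌋ = ⌊151321/4⌋ = 37830. The extremal graph is K_{194, 195}, which has 194·195 = 37830 edges.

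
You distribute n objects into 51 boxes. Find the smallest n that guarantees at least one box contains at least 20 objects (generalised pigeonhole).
n = (20 − 1)·51 + 1 = 970

By the generalised pigeonhole principle, to guarantee some box contains ≥ r objects we need more than (r − 1) · k objects total. Threshold: n = (r − 1) · k + 1. With r = 20 and k = 51: n = 19 · 51 + 1 = 969 + 1 = 970. For n = 969 = 19 · 51, we can put exactly 19 objects in every box, avoiding 20 in any single one — so 970 is tight.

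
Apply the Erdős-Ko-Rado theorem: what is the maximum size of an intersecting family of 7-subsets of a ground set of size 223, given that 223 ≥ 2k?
max |F| = C(222, 6) = 155308696543

The Erdős-Ko-Rado theorem states: for n ≥ 2k, an intersecting family of k-subsets of an n-element set has size at most C(n − 1, k − 1), with equality for 'star' families {A ⊆ [n] : |A| = k, i ∈ A} (fix an element i). For n = 223, k = 7: C(222, 6) = 155308696543.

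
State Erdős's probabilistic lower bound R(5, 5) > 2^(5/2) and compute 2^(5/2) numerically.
2^(5/2) = 5.6569; so R(5, 5) > 5.6569

Colour each edge of K_n uniformly at random with red/blue. The expected number of monochromatic K_5 is C(n, 5) · 2 · 2^(−C(5,2)). If C(n, 5) · 2^(1 − C(5,2)) < 1, then with positive probability no monochromatic K_5 exists, so R(5, 5) > n. The standard estimate C(n, 5) ≤ n^5/5! shows this inequality holds whenever n ≤ 2^(5/2) (since 5! · 2^(C(5,2) − 1) > 2^(5^2/2) ≥ n^5). Hence R(5, 5) > 2^(5/2) = 5.6569.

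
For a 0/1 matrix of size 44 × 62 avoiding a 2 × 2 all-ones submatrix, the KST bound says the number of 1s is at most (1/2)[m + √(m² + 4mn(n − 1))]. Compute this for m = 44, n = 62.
z(44, 62; 2, 2) ≤ (1/2)[44 + √(44² + 4·44·62·61)] = (1/2)[44 + √667568] = 430.5242

Kővári–Sós–Turán: let r_1, ..., r_44 be the row sums and z = Σ r_i the total number of 1s. Each pair of columns can share at most one row with both entries 1 (else a 2×2 all-ones block appears), so Σ_i C(r_i, 2) ≤ C(62, 2) = 1891. By convexity Σ_i C(r_i, 2) ≥ 44·C(z/44, 2) = z(z − 44)/(2·44), giving z² − 44z − 44·62·61 ≤ 0 and hence z ≤ (1/2)[44 + √(1936 + 4·166408)] = (1/2)[44 + √667568] ≈ (1/2)(44 + 817.0483) = 430.5242.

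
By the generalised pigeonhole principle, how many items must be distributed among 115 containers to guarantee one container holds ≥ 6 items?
n = (6 − 1)·115 + 1 = 576

By the generalised pigeonhole principle, to guarantee some box contains ≥ r objects we need more than (r − 1) · k objects total. Threshold: n = (r − 1) · k + 1. With r = 6 and k = 115: n = 5 · 115 + 1 = 575 + 1 = 576. For n = 575 = 5 · 115, we can put exactly 5 objects in every box, avoiding 6 in any single one — so 576 is tight.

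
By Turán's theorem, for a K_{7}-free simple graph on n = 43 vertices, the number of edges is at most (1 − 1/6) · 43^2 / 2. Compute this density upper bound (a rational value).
Turán density bound = (5/6) · 43^2/2 = 9245/12 ≈ 770.4167

Turán's theorem: ex(n, K_{r+1}) is achieved by the complete r-partite Turán graph T(n, r) with parts as balanced as possible, and is at most (1 − 1/r) · n^2/2. For r = 6, n = 43: the density bound is (5/6) · 1849/2 = 9245/12 ≈ 770.4167. The integer-valued extremum is e(T(43, 6)) = 770, which is strictly less than the density bound 9245/12 since 6 ∤ 43 (the parts of T(43, 6) cannot all be equal).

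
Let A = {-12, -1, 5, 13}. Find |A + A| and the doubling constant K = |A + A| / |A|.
K = |A + A| / |A| = 10/4 = 5/2

Enumerate A + A = {a + b : a, b ∈ A}. With |A| = 4, there are |A|^2 = 16 ordered sum pairs; collecting distinct values, A + A = {-24, -13, -7, -2, 1, 4, 10, 12, 18, 26}, so |A + A| = 10. Thus K = 10/4 = 5/2. For comparison, the minimum possible |A + A| over all 4-element sets is 2·4 − 1 = 7 (so min K = 7/4), attained only by arithmetic progressions.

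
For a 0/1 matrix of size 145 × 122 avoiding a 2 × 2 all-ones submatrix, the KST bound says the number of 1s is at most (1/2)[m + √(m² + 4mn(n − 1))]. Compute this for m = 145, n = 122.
z(145, 122; 2, 2) ≤ (1/2)[145 + √(145² + 4·145·122·121)] = (1/2)[145 + √8582985] = 1537.3366

Kővári–Sós–Turán: let r_1, ..., r_145 be the row sums and z = Σ r_i the total number of 1s. Each pair of columns can share at most one row with both entries 1 (else a 2×2 all-ones block appears), so Σ_i C(r_i, 2) ≤ C(122, 2) = 7381. By convexity Σ_i C(r_i, 2) ≥ 145·C(z/145, 2) = z(z − 145)/(2·145), giving z² − 145z − 145·122·121 ≤ 0 and hence z ≤ (1/2)[145 + √(21025 + 4·2140490)] = (1/2)[145 + √8582985] ≈ (1/2)(145 + 2929.6732) = 1537.3366.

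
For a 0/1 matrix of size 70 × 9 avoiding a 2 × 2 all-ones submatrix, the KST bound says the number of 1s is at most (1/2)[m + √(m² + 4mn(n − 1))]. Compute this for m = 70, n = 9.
z(70, 9; 2, 2) ≤ (1/2)[70 + √(70² + 4·70·9·8)] = (1/2)[70 + √25060] = 114.1518

Kővári–Sós–Turán: let r_1, ..., r_70 be the row sums and z = Σ r_i the total number of 1s. Each pair of columns can share at most one row with both entries 1 (else a 2×2 all-ones block appears), so Σ_i C(r_i, 2) ≤ C(9, 2) = 36. By convexity Σ_i C(r_i, 2) ≥ 70·C(z/70, 2) = z(z − 70)/(2·70), giving z² − 70z − 70·9·8 ≤ 0 and hence z ≤ (1/2)[70 + √(4900 + 4·5040)] = (1/2)[70 + √25060] ≈ (1/2)(70 + 158.3035) = 114.1518.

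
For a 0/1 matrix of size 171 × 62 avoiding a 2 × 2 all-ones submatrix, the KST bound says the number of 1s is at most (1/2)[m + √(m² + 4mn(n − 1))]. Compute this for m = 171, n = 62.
z(171, 62; 2, 2) ≤ (1/2)[171 + √(171² + 4·171·62·61)] = (1/2)[171 + √2616129] = 894.2226

Kővári–Sós–Turán: let r_1, ..., r_171 be the row sums and z = Σ r_i the total number of 1s. Each pair of columns can share at most one row with both entries 1 (else a 2×2 all-ones block appears), so Σ_i C(r_i, 2) ≤ C(62, 2) = 1891. By convexity Σ_i C(r_i, 2) ≥ 171·C(z/171, 2) = z(z − 171)/(2·171), giving z² − 171z − 171·62·61 ≤ 0 and hence z ≤ (1/2)[171 + √(29241 + 4·646722)] = (1/2)[171 + √2616129] ≈ (1/2)(171 + 1617.4452) = 894.2226.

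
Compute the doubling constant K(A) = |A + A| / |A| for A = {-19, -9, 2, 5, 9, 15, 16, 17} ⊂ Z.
K = |A + A| / |A| = 32/8 = 4

Enumerate A + A = {a + b : a, b ∈ A}. With |A| = 8, there are |A|^2 = 64 ordered sum pairs; collecting distinct values, A + A = {-38, -28, -18, -17, -14, -10, -7, -4, -3, -2, 0, 4, 6, 7, 8, 10, 11, 14, 17, 18, 19, 20, 21, 22, 24, 25, 26, 30, 31, 32, 33, 34}, so |A + A| = 32. Thus K = 32/8 = 4. For comparison, the minimum possible |A + A| over all 8-element sets is 2·8 − 1 = 15 (so min K = 15/8), attained only by arithmetic progressions.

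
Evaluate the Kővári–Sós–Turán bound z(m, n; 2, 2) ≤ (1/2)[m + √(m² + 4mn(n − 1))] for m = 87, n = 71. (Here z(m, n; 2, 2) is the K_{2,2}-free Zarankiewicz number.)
z(87, 71; 2, 2) ≤ (1/2)[87 + √(87² + 4·87·71·70)] = (1/2)[87 + √1737129] = 702.5009

Kővári–Sós–Turán: let r_1, ..., r_87 be the row sums and z = Σ r_i the total number of 1s. Each pair of columns can share at most one row with both entries 1 (else a 2×2 all-ones block appears), so Σ_i C(r_i, 2) ≤ C(71, 2) = 2485. By convexity Σ_i C(r_i, 2) ≥ 87·C(z/87, 2) = z(z − 87)/(2·87), giving z² − 87z − 87·71·70 ≤ 0 and hence z ≤ (1/2)[87 + √(7569 + 4·432390)] = (1/2)[87 + √1737129] ≈ (1/2)(87 + 1318.0019) = 702.5009.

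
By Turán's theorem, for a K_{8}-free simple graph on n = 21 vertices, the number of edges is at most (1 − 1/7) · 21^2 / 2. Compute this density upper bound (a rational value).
Turán density bound = (6/7) · 21^2/2 = 189

Turán's theorem: ex(n, K_{r+1}) is achieved by the complete r-partite Turán graph T(n, r) with parts as balanced as possible, and is at most (1 − 1/r) · n^2/2. For r = 7, n = 21: the density bound is (6/7) · 441/2 = 189. Since 7 ∣ 21, the Turán graph T(21, 7) has parts of equal size 3, and its edge count e(T(21, 7)) = 189 attains the density bound exactly.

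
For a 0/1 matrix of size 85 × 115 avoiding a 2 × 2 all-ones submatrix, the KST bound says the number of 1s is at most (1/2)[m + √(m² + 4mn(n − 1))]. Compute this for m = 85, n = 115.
z(85, 115; 2, 2) ≤ (1/2)[85 + √(85² + 4·85·115·114)] = (1/2)[85 + √4464625] = 1098.983

Kővári–Sós–Turán: let r_1, ..., r_85 be the row sums and z = Σ r_i the total number of 1s. Each pair of columns can share at most one row with both entries 1 (else a 2×2 all-ones block appears), so Σ_i C(r_i, 2) ≤ C(115, 2) = 6555. By convexity Σ_i C(r_i, 2) ≥ 85·C(z/85, 2) = z(z − 85)/(2·85), giving z² − 85z − 85·115·114 ≤ 0 and hence z ≤ (1/2)[85 + √(7225 + 4·1114350)] = (1/2)[85 + √4464625] ≈ (1/2)(85 + 2112.9659) = 1098.983.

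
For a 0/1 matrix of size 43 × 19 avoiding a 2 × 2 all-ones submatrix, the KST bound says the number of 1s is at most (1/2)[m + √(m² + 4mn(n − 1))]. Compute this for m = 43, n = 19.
z(43, 19; 2, 2) ≤ (1/2)[43 + √(43² + 4·43·19·18)] = (1/2)[43 + √60673] = 144.6594

Kővári–Sós–Turán: let r_1, ..., r_43 be the row sums and z = Σ r_i the total number of 1s. Each pair of columns can share at most one row with both entries 1 (else a 2×2 all-ones block appears), so Σ_i C(r_i, 2) ≤ C(19, 2) = 171. By convexity Σ_i C(r_i, 2) ≥ 43·C(z/43, 2) = z(z − 43)/(2·43), giving z² − 43z − 43·19·18 ≤ 0 and hence z ≤ (1/2)[43 + √(1849 + 4·14706)] = (1/2)[43 + √60673] ≈ (1/2)(43 + 246.3189) = 144.6594.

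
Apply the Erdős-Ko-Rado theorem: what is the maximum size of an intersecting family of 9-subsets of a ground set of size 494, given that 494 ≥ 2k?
max |F| = C(493, 8) = 81745335830565603

The Erdős-Ko-Rado theorem states: for n ≥ 2k, an intersecting family of k-subsets of an n-element set has size at most C(n − 1, k − 1), with equality for 'star' families {A ⊆ [n] : |A| = k, i ∈ A} (fix an element i). For n = 494, k = 9: C(493, 8) = 81745335830565603.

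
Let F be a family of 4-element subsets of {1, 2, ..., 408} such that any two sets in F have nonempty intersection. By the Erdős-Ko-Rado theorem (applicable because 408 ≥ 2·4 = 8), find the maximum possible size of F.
max |F| = C(407, 3) = 11153835

Erdős-Ko-Rado (1961): when n ≥ 2k, max |F| = C(n−1, k−1). The bound is attained by the star {A : i ∈ A} for any fixed i ∈ [n]. Here C(408−1, 4−1) = C(407, 3) = 11153835.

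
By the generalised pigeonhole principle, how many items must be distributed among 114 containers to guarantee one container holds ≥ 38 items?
n = (38 − 1)·114 + 1 = 4219

By the generalised pigeonhole principle, to guarantee some box contains ≥ r objects we need more than (r − 1) · k objects total. Threshold: n = (r − 1) · k + 1. With r = 38 and k = 114: n = 37 · 114 + 1 = 4218 + 1 = 4219. For n = 4218 = 37 · 114, we can put exactly 37 objects in every box, avoiding 38 in any single one — so 4219 is tight.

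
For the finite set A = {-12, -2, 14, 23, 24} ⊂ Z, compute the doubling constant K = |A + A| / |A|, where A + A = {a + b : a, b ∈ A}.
K = |A + A| / |A| = 14/5

Enumerate A + A = {a + b : a, b ∈ A}. With |A| = 5, there are |A|^2 = 25 ordered sum pairs; collecting distinct values, A + A = {-24, -14, -4, 2, 11, 12, 21, 22, 28, 37, 38, 46, 47, 48}, so |A + A| = 14. Thus K = 14/5. For comparison, the minimum possible |A + A| over all 5-element sets is 2·5 − 1 = 9 (so min K = 9/5), attained only by arithmetic progressions.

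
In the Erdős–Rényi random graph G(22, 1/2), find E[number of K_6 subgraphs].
E[# K_6] = C(22, 6) · (1/2)^C(6, 2) = 74613 / 2^15 ≈ 2.277008

For each 6-subset S of vertices (there are C(22, 6) = 74613 such S), let X_S = 1 if S induces a K_6 (all C(6, 2) = 15 edges present). Then P(X_S = 1) = (1/2)^15 = 1/32768. By linearity of expectation, E[# K_6] = C(22, 6) · (1/2)^15 = 74613 / 32768 ≈ 2.277008.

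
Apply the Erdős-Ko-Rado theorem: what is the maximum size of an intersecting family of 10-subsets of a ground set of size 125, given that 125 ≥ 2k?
max |F| = C(124, 9) = 14189367287524

The Erdős-Ko-Rado theorem states: for n ≥ 2k, an intersecting family of k-subsets of an n-element set has size at most C(n − 1, k − 1), with equality for 'star' families {A ⊆ [n] : |A| = k, i ∈ A} (fix an element i). For n = 125, k = 10: C(124, 9) = 14189367287524.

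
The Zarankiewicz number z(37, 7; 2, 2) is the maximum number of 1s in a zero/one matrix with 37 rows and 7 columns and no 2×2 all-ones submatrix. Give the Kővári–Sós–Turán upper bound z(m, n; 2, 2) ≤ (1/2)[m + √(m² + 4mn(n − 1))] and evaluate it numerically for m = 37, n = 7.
z(37, 7; 2, 2) ≤ (1/2)[37 + √(37² + 4·37·7·6)] = (1/2)[37 + √7585] = 62.046

Kővári–Sós–Turán: let r_1, ..., r_37 be the row sums and z = Σ r_i the total number of 1s. Each pair of columns can share at most one row with both entries 1 (else a 2×2 all-ones block appears), so Σ_i C(r_i, 2) ≤ C(7, 2) = 21. By convexity Σ_i C(r_i, 2) ≥ 37·C(z/37, 2) = z(z − 37)/(2·37), giving z² − 37z − 37·7·6 ≤ 0 and hence z ≤ (1/2)[37 + √(1369 + 4·1554)] = (1/2)[37 + √7585] ≈ (1/2)(37 + 87.0919) = 62.046.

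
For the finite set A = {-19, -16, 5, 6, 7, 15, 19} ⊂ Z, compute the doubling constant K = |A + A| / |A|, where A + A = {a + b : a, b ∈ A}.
K = |A + A| / |A| = 27/7

Enumerate A + A = {a + b : a, b ∈ A}. With |A| = 7, there are |A|^2 = 49 ordered sum pairs; collecting distinct values, A + A = {-38, -35, -32, -14, -13, -12, -11, -10, -9, -4, -1, 0, 3, 10, 11, 12, 13, 14, 20, 21, 22, 24, 25, 26, 30, 34, 38}, so |A + A| = 27. Thus K = 27/7. For comparison, the minimum possible |A + A| over all 7-element sets is 2·7 − 1 = 13 (so min K = 13/7), attained only by arithmetic progressions.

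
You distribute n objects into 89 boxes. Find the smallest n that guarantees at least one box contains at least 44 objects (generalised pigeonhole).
n = (44 − 1)·89 + 1 = 3828

By the generalised pigeonhole principle, to guarantee some box contains ≥ r objects we need more than (r − 1) · k objects total. Threshold: n = (r − 1) · k + 1. With r = 44 and k = 89: n = 43 · 89 + 1 = 3827 + 1 = 3828. For n = 3827 = 43 · 89, we can put exactly 43 objects in every box, avoiding 44 in any single one — so 3828 is tight.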